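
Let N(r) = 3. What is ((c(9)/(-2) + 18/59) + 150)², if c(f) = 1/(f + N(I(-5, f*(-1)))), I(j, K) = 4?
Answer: 45272349529/2005056 ≈ 22579.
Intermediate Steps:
c(f) = 1/(3 + f) (c(f) = 1/(f + 3) = 1/(3 + f))
((c(9)/(-2) + 18/59) + 150)² = ((1/((3 + 9)*(-2)) + 18/59) + 150)² = ((-½/12 + 18*(1/59)) + 150)² = (((1/12)*(-½) + 18/59) + 150)² = ((-1/24 + 18/59) + 150)² = (373/1416 + 150)² = (212773/1416)² = 45272349529/2005056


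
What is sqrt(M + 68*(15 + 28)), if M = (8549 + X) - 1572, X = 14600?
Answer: sqrt(24501) ≈ 156.53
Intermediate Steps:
M = 21577 (M = (8549 + 14600) - 1572 = 23149 - 1572 = 21577)
sqrt(M + 68*(15 + 28)) = sqrt(21577 + 68*(15 + 28)) = sqrt(21577 + 68*43) = sqrt(21577 + 2924) = sqrt(24501)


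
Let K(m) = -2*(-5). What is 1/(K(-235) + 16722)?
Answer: 1/16732 ≈ 5.9766e-5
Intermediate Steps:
K(m) = 10
1/(K(-235) + 16722) = 1/(10 + 16722) = 1/16732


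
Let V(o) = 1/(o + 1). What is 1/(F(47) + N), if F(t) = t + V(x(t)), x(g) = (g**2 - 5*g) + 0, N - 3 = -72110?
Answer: -1975/142318499 ≈ -1.3877e-5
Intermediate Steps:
N = -72107 (N = 3 - 72110 = -72107)
x(g) = g**2 - 5*g
V(o) = 1/(1 + o)
F(t) = t + 1/(1 + t*(-5 + t))
1/(F(47) + N) = 1/((47 + 1/(1 + 47*(-5 + 47))) - 72107) = 1/((47 + 1/(1 + 47*42)) - 72107) = 1/((47 + 1/(1 + 1974)) - 72107) = 1/((47 + 1/1975) - 72107) = 1/(92826/1975 - 72107) = 1/(-142318499/1975) = -1975/142318499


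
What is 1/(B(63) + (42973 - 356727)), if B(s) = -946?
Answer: -1/314700 ≈ -3.1776e-6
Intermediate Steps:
1/(B(63) + (42973 - 356727)) = 1/(-946 + (42973 - 356727)) = 1/(-946 - 313754) = 1/(-314700) = -1/314700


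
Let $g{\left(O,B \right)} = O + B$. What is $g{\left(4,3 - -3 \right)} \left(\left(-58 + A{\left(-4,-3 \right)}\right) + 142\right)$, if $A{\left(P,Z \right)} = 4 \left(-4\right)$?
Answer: $680$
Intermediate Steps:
$A{\left(P,Z \right)} = -16$
$g{\left(O,B \right)} = B + O$
$g{\left(4,3 - -3 \right)} \left(\left(-58 + A{\left(-4,-3 \right)}\right) + 142\right) = \left(\left(3 - -3\right) + 4\right) \left(\left(-58 - 16\right) + 142\right) = \left(\left(3 + \left(-2 + 5\right)\right) + 4\right) \left(-74 + 142\right) = \left(\left(3 + 3\right) + 4\right) 68 = \left(6 + 4\right) 68 = 10 \cdot 68 = 680$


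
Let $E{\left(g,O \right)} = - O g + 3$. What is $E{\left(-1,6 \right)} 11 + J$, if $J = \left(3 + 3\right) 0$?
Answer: $99$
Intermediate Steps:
$E{\left(g,O \right)} = 3 - O g$ ($E{\left(g,O \right)} = - O g + 3 = 3 - O g$)
$J = 0$ ($J = 6 \cdot 0 = 0$)
$E{\left(-1,6 \right)} 11 + J = \left(3 - 6 \left(-1\right)\right) 11 + 0 = \left(3 + 6\right) 11 + 0 = 9 \cdot 11 + 0 = 99 + 0 = 99$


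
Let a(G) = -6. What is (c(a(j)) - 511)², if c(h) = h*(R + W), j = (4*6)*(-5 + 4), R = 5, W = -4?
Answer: 267289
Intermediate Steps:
j = -24 (j = 24*(-1) = -24)
c(h) = h (c(h) = h*(5 - 4) = h*1 = h)
(c(a(j)) - 511)² = (-6 - 511)² = (-517)² = 267289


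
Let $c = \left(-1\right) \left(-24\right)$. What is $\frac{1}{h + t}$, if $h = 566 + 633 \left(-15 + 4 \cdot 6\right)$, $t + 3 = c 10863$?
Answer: $\frac{1}{266972} \approx 3.7457 \cdot 10^{-6}$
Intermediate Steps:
$c = 24$
$t = 260709$ ($t = -3 + 24 \cdot 10863 = -3 + 260712 = 260709$)
$h = 6263$ ($h = 566 + 633 \left(-15 + 24\right) = 566 + 633 \cdot 9 = 566 + 5697 = 6263$)
$\frac{1}{h + t} = \frac{1}{6263 + 260709} = \frac{1}{266972}$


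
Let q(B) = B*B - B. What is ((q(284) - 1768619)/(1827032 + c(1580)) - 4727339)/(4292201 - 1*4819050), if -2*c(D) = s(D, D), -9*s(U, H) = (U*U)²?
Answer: 1339136062742596805/149243051010123592 ≈ 8.9729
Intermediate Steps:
s(U, H) = -U⁴/9
c(D) = D⁴/18 (c(D) = -(-1)*D⁴/18 = D⁴/18)
q(B) = B² - B
((q(284) - 1768619)/(1827032 + c(1580)) - 4727339)/(4292201 - 1*4819050) = ((284*(-1 + 284) - 1768619)/(1827032 + (1/18)*1580⁴) - 4727339)/(4292201 - 1*4819050) = ((284*283 - 1768619)/(1827032 + (1/18)*6232012960000) - 4727339)/(4292201 - 4819050) = ((80372 - 1768619)/(1827032 + 3116006480000/9) - 4727339)/(-526849) = (-1688247/3116022923288/9 - 4727339)*(-1/526849) = (-1688247*9/3116022923288 - 4727339)*(-1/526849) = (-1381293/283274811208 - 4727339)*(-1/526849) = -1339136062742596805/283274811208*(-1/526849) = 1339136062742596805/149243051010123592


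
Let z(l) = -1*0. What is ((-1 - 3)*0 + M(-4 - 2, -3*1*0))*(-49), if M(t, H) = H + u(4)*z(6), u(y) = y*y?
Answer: 0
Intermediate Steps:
z(l) = 0
u(y) = y**2
M(t, H) = H (M(t, H) = H + 4**2*0 = H + 16*0 = H + 0 = H)
((-1 - 3)*0 + M(-4 - 2, -3*1*0))*(-49) = ((-1 - 3)*0 - 3*1*0)*(-49) = (-4*0 - 3*0)*(-49) = (0 + 0)*(-49) = 0*(-49) = 0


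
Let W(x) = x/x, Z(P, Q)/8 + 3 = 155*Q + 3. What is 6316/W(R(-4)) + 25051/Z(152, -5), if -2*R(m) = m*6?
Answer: 39134149/6200 ≈ 6312.0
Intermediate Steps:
R(m) = -3*m (R(m) = -m*6/2 = -3*m)
Z(P, Q) = 1240*Q (Z(P, Q) = -24 + 8*(155*Q + 3) = -24 + 8*(3 + 155*Q) = -24 + (24 + 1240*Q) = 1240*Q)
W(x) = 1
6316/W(R(-4)) + 25051/Z(152, -5) = 6316/1 + 25051/((1240*(-5))) = 6316*1 + 25051/(-6200) = 6316 + 25051*(-1/6200) = 6316 - 25051/6200 = 39134149/6200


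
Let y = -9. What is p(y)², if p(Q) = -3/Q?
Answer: ⅑ ≈ 0.11111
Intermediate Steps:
p(y)² = (-3/(-9))² = (-3*(-⅑))² = (⅓)² = ⅑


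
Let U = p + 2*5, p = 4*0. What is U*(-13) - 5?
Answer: -135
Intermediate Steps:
p = 0
U = 10 (U = 0 + 2*5 = 0 + 10 = 10)
U*(-13) - 5 = 10*(-13) - 5 = -130 - 5 = -135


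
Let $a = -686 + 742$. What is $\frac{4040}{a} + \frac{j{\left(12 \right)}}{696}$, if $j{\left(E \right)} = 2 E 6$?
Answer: $\frac{14687}{203} \approx 72.35$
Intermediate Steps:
$a = 56$
$j{\left(E \right)} = 12 E$
$\frac{4040}{a} + \frac{j{\left(12 \right)}}{696} = \frac{4040}{56} + \frac{12 \cdot 12}{696} = 4040 \cdot \frac{1}{56} + 144 \cdot \frac{1}{696} = \frac{505}{7} + \frac{6}{29} = \frac{14687}{203}$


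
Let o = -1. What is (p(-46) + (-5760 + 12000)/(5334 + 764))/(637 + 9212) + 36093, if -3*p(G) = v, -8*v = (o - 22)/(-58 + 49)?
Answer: 234113412744935/6486393816 ≈ 36093.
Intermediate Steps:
v = -23/72 (v = -(-1 - 22)/(8*(-58 + 49)) = -(-23)/(8*(-9)) = -(-23)*(-1)/(8*9) = -⅛*23/9 = -23/72 ≈ -0.31944)
p(G) = 23/216 (p(G) = -⅓*(-23/72) = 23/216)
(p(-46) + (-5760 + 12000)/(5334 + 764))/(637 + 9212) + 36093 = (23/216 + (-5760 + 12000)/(5334 + 764))/(637 + 9212) + 36093 = (23/216 + 6240/6098)/9849 + 36093 = (23/216 + 6240*(1/6098))*(1/9849) + 36093 = (23/216 + 3120/3049)*(1/9849) + 36093 = (744047/658584)*(1/9849) + 36093 = 744047/6486393816 + 36093 = 234113412744935/6486393816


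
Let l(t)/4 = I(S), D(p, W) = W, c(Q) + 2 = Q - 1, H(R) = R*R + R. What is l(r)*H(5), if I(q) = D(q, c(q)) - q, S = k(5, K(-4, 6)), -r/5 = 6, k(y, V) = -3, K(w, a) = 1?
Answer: -360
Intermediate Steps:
H(R) = R + R² (H(R) = R² + R = R + R²)
r = -30 (r = -5*6 = -30)
S = -3
c(Q) = -3 + Q (c(Q) = -2 + (Q - 1) = -2 + (-1 + Q) = -3 + Q)
I(q) = -3 (I(q) = (-3 + q) - q = -3)
l(t) = -12 (l(t) = 4*(-3) = -12)
l(r)*H(5) = -60*(1 + 5) = -60*6 = -12*30 = -360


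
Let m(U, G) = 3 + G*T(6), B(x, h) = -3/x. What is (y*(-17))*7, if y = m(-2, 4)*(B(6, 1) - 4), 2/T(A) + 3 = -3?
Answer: 1785/2 ≈ 892.50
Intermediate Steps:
T(A) = -⅓ (T(A) = 2/(-3 - 3) = 2/(-6) = 2*(-⅙) = -⅓)
m(U, G) = 3 - G/3 (m(U, G) = 3 + G*(-⅓) = 3 - G/3)
y = -15/2 (y = (3 - ⅓*4)*(-3/6 - 4) = (3 - 4/3)*(-3*⅙ - 4) = 5*(-½ - 4)/3 = (5/3)*(-9/2) = -15/2 ≈ -7.5000)
(y*(-17))*7 = -15/2*(-17)*7 = (255/2)*7 = 1785/2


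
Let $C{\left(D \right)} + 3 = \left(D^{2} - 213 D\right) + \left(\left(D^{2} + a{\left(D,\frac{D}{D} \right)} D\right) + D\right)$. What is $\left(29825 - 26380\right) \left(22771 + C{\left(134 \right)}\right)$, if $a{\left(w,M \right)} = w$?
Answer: $166145460$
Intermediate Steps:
$C{\left(D \right)} = -3 - 212 D + 3 D^{2}$ ($C{\left(D \right)} = -3 + \left(\left(D^{2} - 213 D\right) + \left(\left(D^{2} + D D\right) + D\right)\right) = -3 + \left(\left(D^{2} - 213 D\right) + \left(\left(D^{2} + D^{2}\right) + D\right)\right) = -3 + \left(\left(D^{2} - 213 D\right) + \left(2 D^{2} + D\right)\right) = -3 + \left(\left(D^{2} - 213 D\right) + \left(D + 2 D^{2}\right)\right) = -3 + \left(- 212 D + 3 D^{2}\right) = -3 - 212 D + 3 D^{2}$)
$\left(29825 - 26380\right) \left(22771 + C{\left(134 \right)}\right) = \left(29825 - 26380\right) \left(22771 - \left(28411 - 53868\right)\right) = 3445 \left(22771 - -25457\right) = 3445 \left(22771 + 25457\right) = 3445 \cdot 48228 = 166145460$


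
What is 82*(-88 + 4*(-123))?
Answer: -47560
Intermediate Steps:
82*(-88 + 4*(-123)) = 82*(-88 - 492) = 82*(-580) = -47560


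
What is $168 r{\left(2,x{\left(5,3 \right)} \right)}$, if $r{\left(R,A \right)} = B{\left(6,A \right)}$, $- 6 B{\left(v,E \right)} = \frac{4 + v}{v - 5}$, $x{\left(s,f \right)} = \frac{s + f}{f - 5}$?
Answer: $-280$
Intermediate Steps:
$x{\left(s,f \right)} = \frac{f + s}{-5 + f}$
$B{\left(v,E \right)} = - \frac{4 + v}{6 \left(-5 + v\right)}$ ($B{\left(v,E \right)} = - \frac{\left(4 + v\right) \frac{1}{v - 5}}{6} = - \frac{\left(4 + v\right) \frac{1}{-5 + v}}{6} = - \frac{\frac{1}{-5 + v} \left(4 + v\right)}{6} = - \frac{4 + v}{6 \left(-5 + v\right)}$)
$r{\left(R,A \right)} = - \frac{5}{3}$ ($r{\left(R,A \right)} = \frac{-4 - 6}{6 \left(-5 + 6\right)} = \frac{-4 - 6}{6 \cdot 1} = \frac{1}{6} \cdot 1 \left(-10\right) = - \frac{5}{3}$)
$168 r{\left(2,x{\left(5,3 \right)} \right)} = 168 \left(- \frac{5}{3}\right) = -280$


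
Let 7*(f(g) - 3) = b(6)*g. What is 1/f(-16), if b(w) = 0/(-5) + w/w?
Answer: 7/5 ≈ 1.4000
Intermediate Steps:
b(w) = 1 (b(w) = 0*(-1/5) + 1 = 0 + 1 = 1)
f(g) = 3 + g/7 (f(g) = 3 + (1*g)/7 = 3 + g/7)
1/f(-16) = 1/(3 + (1/7)*(-16)) = 1/(3 - 16/7) = 1/(5/7) = 7/5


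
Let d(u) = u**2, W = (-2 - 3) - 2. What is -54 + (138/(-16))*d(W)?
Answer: -3813/8 ≈ -476.63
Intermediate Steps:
W = -7 (W = -5 - 2 = -7)
-54 + (138/(-16))*d(W) = -54 + (138/(-16))*(-7)**2 = -54 + (138*(-1/16))*49 = -54 - 69/8*49 = -54 - 3381/8 = -3813/8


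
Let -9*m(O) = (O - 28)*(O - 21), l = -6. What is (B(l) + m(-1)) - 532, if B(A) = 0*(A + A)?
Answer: -5426/9 ≈ -602.89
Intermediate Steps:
B(A) = 0 (B(A) = 0*(2*A) = 0)
m(O) = -(-28 + O)*(-21 + O)/9 (m(O) = -(O - 28)*(O - 21)/9 = -(-28 + O)*(-21 + O)/9)
(B(l) + m(-1)) - 532 = (0 + (-196/3 - ⅑*(-1)² + (49/9)*(-1))) - 532 = (0 + (-196/3 - ⅑*1 - 49/9)) - 532 = (0 + (-196/3 - ⅑ - 49/9)) - 532 = (0 - 638/9) - 532 = -638/9 - 532 = -5426/9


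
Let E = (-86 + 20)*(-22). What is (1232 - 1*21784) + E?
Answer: -19100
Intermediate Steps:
E = 1452 (E = -66*(-22) = 1452)
(1232 - 1*21784) + E = (1232 - 1*21784) + 1452 = (1232 - 21784) + 1452 = -20552 + 1452 = -19100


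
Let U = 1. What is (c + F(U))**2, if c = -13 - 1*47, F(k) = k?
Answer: 3481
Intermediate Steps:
c = -60 (c = -13 - 47 = -60)
(c + F(U))**2 = (-60 + 1)**2 = (-59)**2 = 3481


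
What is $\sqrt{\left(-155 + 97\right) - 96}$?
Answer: $i \sqrt{154} \approx 12.41 i$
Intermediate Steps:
$\sqrt{\left(-155 + 97\right) - 96} = \sqrt{-58 - 96} = \sqrt{-154} = i \sqrt{154}$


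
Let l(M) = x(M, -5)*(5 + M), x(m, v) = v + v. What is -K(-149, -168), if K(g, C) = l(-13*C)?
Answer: 21890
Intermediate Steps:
x(m, v) = 2*v
l(M) = -50 - 10*M (l(M) = (2*(-5))*(5 + M) = -10*(5 + M) = -50 - 10*M)
K(g, C) = -50 + 130*C (K(g, C) = -50 - (-130)*C = -50 + 130*C)
-K(-149, -168) = -(-50 + 130*(-168)) = -(-50 - 21840) = -1*(-21890) = 21890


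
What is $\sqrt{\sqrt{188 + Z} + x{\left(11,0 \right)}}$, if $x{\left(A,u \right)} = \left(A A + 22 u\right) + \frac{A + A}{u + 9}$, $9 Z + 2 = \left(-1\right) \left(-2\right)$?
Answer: $\frac{\sqrt{1111 + 18 \sqrt{47}}}{3} \approx 11.711$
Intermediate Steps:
$Z = 0$ ($Z = - \frac{2}{9} + \frac{\left(-1\right) \left(-2\right)}{9} = - \frac{2}{9} + \frac{1}{9} \cdot 2 = - \frac{2}{9} + \frac{2}{9} = 0$)
$x{\left(A,u \right)} = A^{2} + 22 u + \frac{2 A}{9 + u}$ ($x{\left(A,u \right)} = \left(A^{2} + 22 u\right) + \frac{2 A}{9 + u} = A^{2} + 22 u + \frac{2 A}{9 + u}$)
$\sqrt{\sqrt{188 + Z} + x{\left(11,0 \right)}} = \sqrt{\sqrt{188 + 0} + \frac{2 \cdot 11 + 9 \cdot 11^{2} + 22 \cdot 0^{2} + 198 \cdot 0 + 0 \cdot 11^{2}}{9 + 0}} = \sqrt{\sqrt{188} + \frac{22 + 9 \cdot 121 + 22 \cdot 0 + 0 + 0 \cdot 121}{9}} = \sqrt{2 \sqrt{47} + \frac{22 + 1089 + 0 + 0 + 0}{9}} = \sqrt{2 \sqrt{47} + \frac{1}{9} \cdot 1111} = \sqrt{2 \sqrt{47} + \frac{1111}{9}} = \sqrt{\frac{1111}{9} + 2 \sqrt{47}}$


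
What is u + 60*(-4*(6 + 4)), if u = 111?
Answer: -2289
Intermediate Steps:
u + 60*(-4*(6 + 4)) = 111 + 60*(-4*(6 + 4)) = 111 + 60*(-4*10) = 111 + 60*(-40) = 111 - 2400 = -2289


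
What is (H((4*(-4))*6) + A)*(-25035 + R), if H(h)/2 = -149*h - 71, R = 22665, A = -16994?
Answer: -27188640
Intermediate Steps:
H(h) = -142 - 298*h (H(h) = 2*(-149*h - 71) = 2*(-71 - 149*h) = -142 - 298*h)
(H((4*(-4))*6) + A)*(-25035 + R) = ((-142 - 298*4*(-4)*6) - 16994)*(-25035 + 22665) = ((-142 - (-4768)*6) - 16994)*(-2370) = ((-142 - 298*(-96)) - 16994)*(-2370) = ((-142 + 28608) - 16994)*(-2370) = (28466 - 16994)*(-2370) = 11472*(-2370) = -27188640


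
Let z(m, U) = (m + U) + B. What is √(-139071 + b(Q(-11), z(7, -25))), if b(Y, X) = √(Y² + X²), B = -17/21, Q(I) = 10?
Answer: √(-61330311 + 105*√8005)/21 ≈ 372.89*I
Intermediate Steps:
B = -17/21 (B = -17*1/21 = -17/21 ≈ -0.80952)
z(m, U) = -17/21 + U + m (z(m, U) = (m + U) - 17/21 = (U + m) - 17/21 = -17/21 + U + m)
b(Y, X) = √(X² + Y²)
√(-139071 + b(Q(-11), z(7, -25))) = √(-139071 + √((-17/21 - 25 + 7)² + 10²)) = √(-139071 + √((-395/21)² + 100)) = √(-139071 + √(156025/441 + 100)) = √(-139071 + √(200125/441)) = √(-139071 + 5*√8005/21)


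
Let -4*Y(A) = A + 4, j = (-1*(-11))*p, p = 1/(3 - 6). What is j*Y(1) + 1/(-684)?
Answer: 1567/342 ≈ 4.5819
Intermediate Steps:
p = -⅓ (p = 1/(-3) = -⅓ ≈ -0.33333)
j = -11/3 (j = -1*(-11)*(-⅓) = 11*(-⅓) = -11/3 ≈ -3.6667)
Y(A) = -1 - A/4 (Y(A) = -(A + 4)/4 = -(4 + A)/4 = -1 - A/4)
j*Y(1) + 1/(-684) = -11*(-1 - ¼*1)/3 + 1/(-684) = -11*(-1 - ¼)/3 - 1/684 = -11/3*(-5/4) - 1/684 = 55/12 - 1/684 = 1567/342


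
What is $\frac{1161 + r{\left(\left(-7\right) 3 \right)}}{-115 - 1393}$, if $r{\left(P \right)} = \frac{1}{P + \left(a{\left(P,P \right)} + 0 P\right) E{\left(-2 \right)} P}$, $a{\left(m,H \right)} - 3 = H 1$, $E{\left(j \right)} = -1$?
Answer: $- \frac{231619}{300846} \approx -0.76989$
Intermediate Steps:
$a{\left(m,H \right)} = 3 + H$ ($a{\left(m,H \right)} = 3 + H 1 = 3 + H$)
$r{\left(P \right)} = \frac{1}{P + P \left(-3 - P\right)}$ ($r{\left(P \right)} = \frac{1}{P + \left(\left(3 + P\right) + 0 P\right) \left(-1\right) P} = \frac{1}{P + \left(\left(3 + P\right) + 0\right) \left(-1\right) P} = \frac{1}{P + \left(3 + P\right) \left(-1\right) P} = \frac{1}{P + \left(-3 - P\right) P} = \frac{1}{P + P \left(-3 - P\right)}$)
$\frac{1161 + r{\left(\left(-7\right) 3 \right)}}{-115 - 1393} = \frac{1161 - \frac{1}{\left(-7\right) 3 \left(2 - 21\right)}}{-115 - 1393} = \frac{1161 - \frac{1}{\left(-21\right) \left(2 - 21\right)}}{-1508} = \left(1161 - - \frac{1}{21 \left(-19\right)}\right) \left(- \frac{1}{1508}\right) = \left(1161 - \left(- \frac{1}{21}\right) \left(- \frac{1}{19}\right)\right) \left(- \frac{1}{1508}\right) = \left(1161 - \frac{1}{399}\right) \left(- \frac{1}{1508}\right) = \frac{463238}{399} \left(- \frac{1}{1508}\right) = - \frac{231619}{300846}$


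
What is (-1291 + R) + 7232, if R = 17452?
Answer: 23393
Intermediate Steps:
(-1291 + R) + 7232 = (-1291 + 17452) + 7232 = 16161 + 7232 = 23393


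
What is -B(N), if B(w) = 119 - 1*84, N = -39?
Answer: -35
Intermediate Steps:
B(w) = 35 (B(w) = 119 - 84 = 35)
-B(N) = -1*35 = -35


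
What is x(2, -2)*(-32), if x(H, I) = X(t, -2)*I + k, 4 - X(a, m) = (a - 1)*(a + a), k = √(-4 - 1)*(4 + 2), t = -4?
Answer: -2304 - 192*I*√5 ≈ -2304.0 - 429.33*I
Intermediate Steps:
k = 6*I*√5 (k = √(-5)*6 = (I*√5)*6 = 6*I*√5 ≈ 13.416*I)
X(a, m) = 4 - 2*a*(-1 + a) (X(a, m) = 4 - (a - 1)*(a + a) = 4 - (-1 + a)*2*a = 4 - 2*a*(-1 + a))
x(H, I) = -36*I + 6*I*√5 (x(H, I) = (4 - 2*(-4)² + 2*(-4))*I + 6*I*√5 = (4 - 2*16 - 8)*I + 6*I*√5 = (4 - 32 - 8)*I + 6*I*√5 = -36*I + 6*I*√5)
x(2, -2)*(-32) = (-36*(-2) + 6*I*√5)*(-32) = (72 + 6*I*√5)*(-32) = -2304 - 192*I*√5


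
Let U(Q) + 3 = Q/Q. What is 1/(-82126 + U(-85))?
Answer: -1/82128 ≈ -1.2176e-5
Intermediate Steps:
U(Q) = -2 (U(Q) = -3 + Q/Q = -3 + 1 = -2)
1/(-82126 + U(-85)) = 1/(-82126 - 2) = 1/(-82128) = -1/82128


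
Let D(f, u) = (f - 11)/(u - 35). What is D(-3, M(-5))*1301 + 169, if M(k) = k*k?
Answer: 9952/5 ≈ 1990.4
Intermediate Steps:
M(k) = k**2
D(f, u) = (-11 + f)/(-35 + u)
D(-3, M(-5))*1301 + 169 = ((-11 - 3)/(-35 + (-5)**2))*1301 + 169 = (-14/(-35 + 25))*1301 + 169 = (-14/(-10))*1301 + 169 = -1/10*(-14)*1301 + 169 = (7/5)*1301 + 169 = 9107/5 + 169 = 9952/5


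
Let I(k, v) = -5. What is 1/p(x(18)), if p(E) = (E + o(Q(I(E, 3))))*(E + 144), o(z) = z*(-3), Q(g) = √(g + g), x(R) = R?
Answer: 1/3726 + I*√10/22356 ≈ 0.00026838 + 0.00014145*I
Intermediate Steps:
Q(g) = √2*√g (Q(g) = √(2*g) = √2*√g)
o(z) = -3*z
p(E) = (144 + E)*(E - 3*I*√10) (p(E) = (E - 3*√2*√(-5))*(E + 144) = (E - 3*√2*I*√5)*(144 + E) = (E - 3*I*√10)*(144 + E) = (144 + E)*(E - 3*I*√10))
1/p(x(18)) = 1/(18² + 144*18 - 432*I*√10 - 3*I*18*√10) = 1/(324 + 2592 - 432*I*√10 - 54*I*√10) = 1/(2916 - 486*I*√10)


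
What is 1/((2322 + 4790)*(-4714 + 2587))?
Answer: -1/15127224 ≈ -6.6106e-8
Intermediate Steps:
1/((2322 + 4790)*(-4714 + 2587)) = 1/(7112*(-2127)) = 1/(-15127224) = -1/15127224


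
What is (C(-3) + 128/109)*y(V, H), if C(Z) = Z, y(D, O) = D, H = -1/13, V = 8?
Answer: -1592/109 ≈ -14.605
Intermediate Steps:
H = -1/13 (H = -1*1/13 = -1/13 ≈ -0.076923)
(C(-3) + 128/109)*y(V, H) = (-3 + 128/109)*8 = -199/109*8 = -1592/109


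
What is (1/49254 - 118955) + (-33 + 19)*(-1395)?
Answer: -4897078949/49254 ≈ -99425.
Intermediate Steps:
(1/49254 - 118955) + (-33 + 19)*(-1395) = (1/49254 - 118955) - 14*(-1395) = -5859009569/49254 + 19530 = -4897078949/49254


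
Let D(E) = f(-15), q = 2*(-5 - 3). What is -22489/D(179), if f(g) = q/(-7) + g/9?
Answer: -472269/13 ≈ -36328.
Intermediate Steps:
q = -16 (q = 2*(-8) = -16)
f(g) = 16/7 + g/9 (f(g) = -16/(-7) + g/9 = -16*(-1/7) + g*(1/9) = 16/7 + g/9)
D(E) = 13/21 (D(E) = 16/7 + (1/9)*(-15) = 16/7 - 5/3 = 13/21)
-22489/D(179) = -22489/13/21 = -22489*21/13 = -472269/13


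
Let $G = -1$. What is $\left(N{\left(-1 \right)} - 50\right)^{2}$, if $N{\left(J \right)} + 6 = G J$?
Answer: $3025$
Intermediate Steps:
$N{\left(J \right)} = -6 - J$
$\left(N{\left(-1 \right)} - 50\right)^{2} = \left(\left(-6 - -1\right) - 50\right)^{2} = \left(\left(-6 + 1\right) - 50\right)^{2} = \left(-5 - 50\right)^{2} = \left(-55\right)^{2} = 3025$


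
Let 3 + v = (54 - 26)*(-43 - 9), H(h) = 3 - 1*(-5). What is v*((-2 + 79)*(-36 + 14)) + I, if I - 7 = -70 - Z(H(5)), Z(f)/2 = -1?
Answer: 2471485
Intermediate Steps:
H(h) = 8 (H(h) = 3 + 5 = 8)
Z(f) = -2 (Z(f) = 2*(-1) = -2)
I = -61 (I = 7 + (-70 - 1*(-2)) = 7 + (-70 + 2) = 7 - 68 = -61)
v = -1459 (v = -3 + (54 - 26)*(-43 - 9) = -3 + 28*(-52) = -3 - 1456 = -1459)
v*((-2 + 79)*(-36 + 14)) + I = -1459*(-2 + 79)*(-36 + 14) - 61 = -112343*(-22) - 61 = -1459*(-1694) - 61 = 2471546 - 61 = 2471485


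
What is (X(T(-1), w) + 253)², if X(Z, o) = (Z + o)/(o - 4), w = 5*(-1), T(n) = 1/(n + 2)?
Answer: 5202961/81 ≈ 64234.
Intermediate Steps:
T(n) = 1/(2 + n)
w = -5
X(Z, o) = (Z + o)/(-4 + o)
(X(T(-1), w) + 253)² = ((1/(2 - 1) - 5)/(-4 - 5) + 253)² = ((1/1 - 5)/(-9) + 253)² = (-(1 - 5)/9 + 253)² = (-⅑*(-4) + 253)² = (4/9 + 253)² = (2281/9)² = 5202961/81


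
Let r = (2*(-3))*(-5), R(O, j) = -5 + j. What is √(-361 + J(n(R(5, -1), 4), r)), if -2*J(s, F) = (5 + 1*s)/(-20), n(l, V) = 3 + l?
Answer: I*√36095/10 ≈ 18.999*I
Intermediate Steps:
r = 30 (r = -6*(-5) = 30)
J(s, F) = ⅛ + s/40 (J(s, F) = -(5 + 1*s)/(2*(-20)) = -(5 + s)*(-1)/(2*20) = -(-¼ - s/20)/2 = ⅛ + s/40)
√(-361 + J(n(R(5, -1), 4), r)) = √(-361 + (⅛ + (3 + (-5 - 1))/40)) = √(-361 + (⅛ + (3 - 6)/40)) = √(-361 + (⅛ + (1/40)*(-3))) = √(-361 + (⅛ - 3/40)) = √(-361 + 1/20) = √(-7219/20) = I*√36095/10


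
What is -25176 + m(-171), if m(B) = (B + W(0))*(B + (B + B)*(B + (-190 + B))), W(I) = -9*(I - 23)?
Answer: 6518652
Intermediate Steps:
W(I) = 207 - 9*I (W(I) = -9*(-23 + I) = 207 - 9*I)
m(B) = (207 + B)*(B + 2*B*(-190 + 2*B)) (m(B) = (B + (207 - 9*0))*(B + (B + B)*(B + (-190 + B))) = (B + (207 + 0))*(B + (2*B)*(-190 + 2*B)) = (B + 207)*(B + 2*B*(-190 + 2*B)) = (207 + B)*(B + 2*B*(-190 + 2*B)))
-25176 + m(-171) = -25176 - 171*(-78453 + 4*(-171)² + 449*(-171)) = -25176 - 171*(-78453 + 4*29241 - 76779) = -25176 - 171*(-78453 + 116964 - 76779) = -25176 - 171*(-38268) = -25176 + 6543828 = 6518652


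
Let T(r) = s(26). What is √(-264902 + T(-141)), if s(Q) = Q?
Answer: 2*I*√66219 ≈ 514.66*I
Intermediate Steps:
T(r) = 26
√(-264902 + T(-141)) = √(-264902 + 26) = √(-264876) = 2*I*√66219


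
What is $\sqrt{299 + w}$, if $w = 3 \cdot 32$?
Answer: $\sqrt{395} \approx 19.875$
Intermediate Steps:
$w = 96$
$\sqrt{299 + w} = \sqrt{299 + 96} = \sqrt{395}$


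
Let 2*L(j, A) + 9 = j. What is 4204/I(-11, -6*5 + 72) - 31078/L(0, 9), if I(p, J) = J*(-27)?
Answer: 3913726/567 ≈ 6902.5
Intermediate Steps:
I(p, J) = -27*J
L(j, A) = -9/2 + j/2
4204/I(-11, -6*5 + 72) - 31078/L(0, 9) = 4204/((-27*(-6*5 + 72))) - 31078/(-9/2 + (1/2)*0) = 4204/((-27*(-30 + 72))) - 31078/(-9/2 + 0) = 4204/((-27*42)) - 31078/(-9/2) = 4204/(-1134) - 31078*(-2/9) = 4204*(-1/1134) + 62156/9 = -2102/567 + 62156/9 = 3913726/567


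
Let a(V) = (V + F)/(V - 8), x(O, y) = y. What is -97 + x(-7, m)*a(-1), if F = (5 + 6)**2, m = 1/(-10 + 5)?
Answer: -283/3 ≈ -94.333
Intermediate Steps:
m = -1/5 (m = 1/(-5) = -1/5 ≈ -0.20000)
F = 121 (F = 11**2 = 121)
a(V) = (121 + V)/(-8 + V) (a(V) = (V + 121)/(V - 8) = (121 + V)/(-8 + V))
-97 + x(-7, m)*a(-1) = -97 - (121 - 1)/(5*(-8 - 1)) = -97 - 120/(5*(-9)) = -97 - (-1)*120/45 = -97 - 1/5*(-40/3) = -97 + 8/3 = -283/3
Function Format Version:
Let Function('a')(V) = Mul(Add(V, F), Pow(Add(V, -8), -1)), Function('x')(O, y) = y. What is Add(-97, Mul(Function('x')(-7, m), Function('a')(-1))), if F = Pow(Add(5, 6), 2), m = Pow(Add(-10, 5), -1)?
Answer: Rational(-283, 3) ≈ -94.333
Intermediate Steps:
m = Rational(-1, 5) (m = Pow(-5, -1) = Rational(-1, 5) ≈ -0.20000)
F = 121 (F = Pow(11, 2) = 121)
Function('a')(V) = Mul(Pow(Add(-8, V), -1), Add(121, V)) (Function('a')(V) = Mul(Add(V, 121), Pow(Add(V, -8), -1)) = Mul(Add(121, V), Pow(Add(-8, V), -1)) = Mul(Pow(Add(-8, V), -1), Add(121, V)))
Add(-97, Mul(Function('x')(-7, m), Function('a')(-1))) = Add(-97, Mul(Rational(-1, 5), Mul(Pow(Add(-8, -1), -1), Add(121, -1)))) = Add(-97, Mul(Rational(-1, 5), Mul(Pow(-9, -1), 120))) = Add(-97, Mul(Rational(-1, 5), Mul(Rational(-1, 9), 120))) = Add(-97, Mul(Rational(-1, 5), Rational(-40, 3))) = Add(-97, Rational(8, 3)) = Rational(-283, 3)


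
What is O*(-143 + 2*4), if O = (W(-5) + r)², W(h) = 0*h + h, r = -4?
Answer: -10935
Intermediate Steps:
W(h) = h (W(h) = 0 + h = h)
O = 81 (O = (-5 - 4)² = (-9)² = 81)
O*(-143 + 2*4) = 81*(-143 + 2*4) = 81*(-143 + 8) = 81*(-135) = -10935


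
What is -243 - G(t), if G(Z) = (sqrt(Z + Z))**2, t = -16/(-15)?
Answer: -3677/15 ≈ -245.13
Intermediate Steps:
t = 16/15 (t = -16*(-1/15) = 16/15 ≈ 1.0667)
G(Z) = 2*Z (G(Z) = (sqrt(2*Z))**2 = (sqrt(2)*sqrt(Z))**2 = 2*Z)
-243 - G(t) = -243 - 2*16/15 = -243 - 1*32/15 = -243 - 32/15 = -3677/15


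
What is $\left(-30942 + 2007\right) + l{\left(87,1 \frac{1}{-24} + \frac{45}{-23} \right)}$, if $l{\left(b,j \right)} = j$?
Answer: $- \frac{15973223}{552} \approx -28937.0$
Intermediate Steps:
$\left(-30942 + 2007\right) + l{\left(87,1 \frac{1}{-24} + \frac{45}{-23} \right)} = \left(-30942 + 2007\right) + \left(1 \frac{1}{-24} + \frac{45}{-23}\right) = -28935 + \left(1 \left(- \frac{1}{24}\right) + 45 \left(- \frac{1}{23}\right)\right) = -28935 - \frac{1103}{552} = - \frac{15973223}{552}$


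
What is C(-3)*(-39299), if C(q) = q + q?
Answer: 235794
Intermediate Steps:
C(q) = 2*q
C(-3)*(-39299) = (2*(-3))*(-39299) = -6*(-39299) = 235794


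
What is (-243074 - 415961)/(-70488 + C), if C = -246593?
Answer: 659035/317081 ≈ 2.0784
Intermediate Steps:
(-243074 - 415961)/(-70488 + C) = (-243074 - 415961)/(-70488 - 246593) = -659035/(-317081) = -659035*(-1/317081) = 659035/317081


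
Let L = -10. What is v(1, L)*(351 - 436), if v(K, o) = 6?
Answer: -510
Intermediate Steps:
v(1, L)*(351 - 436) = 6*(351 - 436) = 6*(-85) = -510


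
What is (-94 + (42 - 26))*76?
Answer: -5928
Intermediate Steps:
(-94 + (42 - 26))*76 = (-94 + 16)*76 = -78*76 = -5928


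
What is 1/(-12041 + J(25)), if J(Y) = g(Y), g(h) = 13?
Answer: -1/12028 ≈ -8.3139e-5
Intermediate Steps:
J(Y) = 13
1/(-12041 + J(25)) = 1/(-12041 + 13) = 1/(-12028) = -1/12028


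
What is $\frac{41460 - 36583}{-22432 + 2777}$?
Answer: $- \frac{4877}{19655} \approx -0.24813$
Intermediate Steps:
$\frac{41460 - 36583}{-22432 + 2777} = \frac{4877}{-19655} = 4877 \left(- \frac{1}{19655}\right) = - \frac{4877}{19655}$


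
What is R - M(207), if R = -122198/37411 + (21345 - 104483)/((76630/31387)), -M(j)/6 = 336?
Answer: -45926054627363/1433402465 ≈ -32040.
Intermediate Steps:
M(j) = -2016 (M(j) = -6*336 = -2016)
R = -48815793996803/1433402465 (R = -122198*1/37411 - 83138/(76630*(1/31387)) = -122198/37411 - 83138/76630/31387 = -122198/37411 - 83138*31387/76630 = -122198/37411 - 1304726203/38315 = -48815793996803/1433402465 ≈ -34056.)
R - M(207) = -48815793996803/1433402465 - 1*(-2016) = -48815793996803/1433402465 + 2016 = -45926054627363/1433402465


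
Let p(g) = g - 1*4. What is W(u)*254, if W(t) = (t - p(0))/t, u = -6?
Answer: 254/3 ≈ 84.667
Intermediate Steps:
p(g) = -4 + g (p(g) = g - 4 = -4 + g)
W(t) = (4 + t)/t (W(t) = (t - (-4 + 0))/t = (t - 1*(-4))/t = (t + 4)/t = (4 + t)/t)
W(u)*254 = ((4 - 6)/(-6))*254 = -⅙*(-2)*254 = (⅓)*254 = 254/3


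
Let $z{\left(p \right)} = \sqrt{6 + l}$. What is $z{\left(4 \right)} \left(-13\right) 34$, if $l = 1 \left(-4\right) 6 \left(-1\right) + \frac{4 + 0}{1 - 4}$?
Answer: $- \frac{442 \sqrt{258}}{3} \approx -2366.5$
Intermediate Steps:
$l = \frac{68}{3}$ ($l = 1 \left(\left(-24\right) \left(-1\right)\right) + \frac{4}{-3} = 1 \cdot 24 + 4 \left(- \frac{1}{3}\right) = 24 - \frac{4}{3} = \frac{68}{3} \approx 22.667$)
$z{\left(p \right)} = \frac{\sqrt{258}}{3}$ ($z{\left(p \right)} = \sqrt{6 + \frac{68}{3}} = \sqrt{\frac{86}{3}} = \frac{\sqrt{258}}{3}$)
$z{\left(4 \right)} \left(-13\right) 34 = \frac{\sqrt{258}}{3} \left(-13\right) 34 = - \frac{13 \sqrt{258}}{3} \cdot 34 = - \frac{442 \sqrt{258}}{3}$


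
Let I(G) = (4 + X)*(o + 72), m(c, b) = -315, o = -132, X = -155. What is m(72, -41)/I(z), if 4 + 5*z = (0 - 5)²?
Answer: -21/604 ≈ -0.034768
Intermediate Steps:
z = 21/5 (z = -⅘ + (0 - 5)²/5 = -⅘ + (⅕)*(-5)² = -⅘ + (⅕)*25 = -⅘ + 5 = 21/5 ≈ 4.2000)
I(G) = 9060 (I(G) = (4 - 155)*(-132 + 72) = -151*(-60) = 9060)
m(72, -41)/I(z) = -315/9060 = -315*1/9060 = -21/604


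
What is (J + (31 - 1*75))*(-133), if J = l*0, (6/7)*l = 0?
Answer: 5852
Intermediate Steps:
l = 0 (l = (7/6)*0 = 0)
J = 0 (J = 0*0 = 0)
(J + (31 - 1*75))*(-133) = (0 + (31 - 1*75))*(-133) = (0 + (31 - 75))*(-133) = (0 - 44)*(-133) = -44*(-133) = 5852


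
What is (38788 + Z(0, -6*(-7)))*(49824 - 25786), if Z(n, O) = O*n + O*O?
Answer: 974788976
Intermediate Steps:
Z(n, O) = O**2 + O*n (Z(n, O) = O*n + O**2 = O**2 + O*n)
(38788 + Z(0, -6*(-7)))*(49824 - 25786) = (38788 + (-6*(-7))*(-6*(-7) + 0))*(49824 - 25786) = (38788 + 42*(42 + 0))*24038 = (38788 + 42*42)*24038 = (38788 + 1764)*24038 = 40552*24038 = 974788976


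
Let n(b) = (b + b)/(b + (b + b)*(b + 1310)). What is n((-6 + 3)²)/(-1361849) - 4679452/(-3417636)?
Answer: 4204393459188175/3070677175473999 ≈ 1.3692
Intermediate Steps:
n(b) = 2*b/(b + 2*b*(1310 + b)) (n(b) = (2*b)/(b + (2*b)*(1310 + b)) = (2*b)/(b + 2*b*(1310 + b)) = 2*b/(b + 2*b*(1310 + b)))
n((-6 + 3)²)/(-1361849) - 4679452/(-3417636) = (2/(2621 + 2*(-6 + 3)²))/(-1361849) - 4679452/(-3417636) = (2/(2621 + 2*(-3)²))*(-1/1361849) - 4679452*(-1/3417636) = (2/(2621 + 2*9))*(-1/1361849) + 1169863/854409 = (2/(2621 + 18))*(-1/1361849) + 1169863/854409 = (2/2639)*(-1/1361849) + 1169863/854409 = -2/3593919511 + 1169863/854409 = 4204393459188175/3070677175473999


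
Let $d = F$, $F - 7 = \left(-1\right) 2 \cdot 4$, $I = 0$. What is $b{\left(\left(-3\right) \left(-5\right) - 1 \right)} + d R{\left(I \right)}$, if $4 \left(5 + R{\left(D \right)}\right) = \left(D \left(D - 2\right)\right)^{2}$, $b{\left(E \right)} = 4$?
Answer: $9$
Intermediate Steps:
$F = -1$ ($F = 7 + \left(-1\right) 2 \cdot 4 = 7 - 8 = -1$)
$d = -1$
$R{\left(D \right)} = -5 + \frac{D^{2} \left(-2 + D\right)^{2}}{4}$ ($R{\left(D \right)} = -5 + \frac{\left(D \left(D - 2\right)\right)^{2}}{4} = -5 + \frac{\left(D \left(-2 + D\right)\right)^{2}}{4} = -5 + \frac{D^{2} \left(-2 + D\right)^{2}}{4}$)
$b{\left(\left(-3\right) \left(-5\right) - 1 \right)} + d R{\left(I \right)} = 4 - \left(-5 + \frac{0^{2} \left(-2 + 0\right)^{2}}{4}\right) = 4 - \left(-5 + \frac{1}{4} \cdot 0 \left(-2\right)^{2}\right) = 4 - \left(-5 + \frac{1}{4} \cdot 0 \cdot 4\right) = 4 - \left(-5 + 0\right) = 4 - -5 = 4 + 5 = 9$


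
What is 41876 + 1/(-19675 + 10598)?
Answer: 380108451/9077 ≈ 41876.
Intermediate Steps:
41876 + 1/(-19675 + 10598) = 41876 + 1/(-9077) = 41876 - 1/9077 = 380108451/9077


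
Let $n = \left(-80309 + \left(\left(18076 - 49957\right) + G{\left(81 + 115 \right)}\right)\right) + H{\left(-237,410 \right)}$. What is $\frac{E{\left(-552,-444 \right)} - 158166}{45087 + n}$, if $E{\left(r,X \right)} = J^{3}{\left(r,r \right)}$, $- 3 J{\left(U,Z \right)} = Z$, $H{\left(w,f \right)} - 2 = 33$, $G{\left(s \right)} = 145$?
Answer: $- \frac{6071338}{66923} \approx -90.721$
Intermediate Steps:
$H{\left(w,f \right)} = 35$ ($H{\left(w,f \right)} = 2 + 33 = 35$)
$J{\left(U,Z \right)} = - \frac{Z}{3}$
$E{\left(r,X \right)} = - \frac{r^{3}}{27}$ ($E{\left(r,X \right)} = \left(- \frac{r}{3}\right)^{3} = - \frac{r^{3}}{27}$)
$n = -112010$ ($n = \left(-80309 + \left(\left(18076 - 49957\right) + 145\right)\right) + 35 = \left(-80309 + \left(-31881 + 145\right)\right) + 35 = \left(-80309 - 31736\right) + 35 = -112045 + 35 = -112010$)
$\frac{E{\left(-552,-444 \right)} - 158166}{45087 + n} = \frac{- \frac{\left(-552\right)^{3}}{27} - 158166}{45087 - 112010} = \frac{\left(- \frac{1}{27}\right) \left(-168196608\right) - 158166}{-66923} = \left(6229504 - 158166\right) \left(- \frac{1}{66923}\right) = 6071338 \left(- \frac{1}{66923}\right) = - \frac{6071338}{66923}$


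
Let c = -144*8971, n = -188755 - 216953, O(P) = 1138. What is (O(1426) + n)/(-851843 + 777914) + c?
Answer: -95502851926/73929 ≈ -1.2918e+6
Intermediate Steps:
n = -405708
c = -1291824
(O(1426) + n)/(-851843 + 777914) + c = (1138 - 405708)/(-851843 + 777914) - 1291824 = -404570/(-73929) - 1291824 = -404570*(-1/73929) - 1291824 = 404570/73929 - 1291824 = -95502851926/73929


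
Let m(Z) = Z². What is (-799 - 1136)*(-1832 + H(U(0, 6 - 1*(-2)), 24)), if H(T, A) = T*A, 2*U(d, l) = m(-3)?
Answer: 3335940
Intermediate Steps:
U(d, l) = 9/2 (U(d, l) = (½)*(-3)² = (½)*9 = 9/2)
H(T, A) = A*T
(-799 - 1136)*(-1832 + H(U(0, 6 - 1*(-2)), 24)) = (-799 - 1136)*(-1832 + 24*(9/2)) = -1935*(-1832 + 108) = -1935*(-1724) = 3335940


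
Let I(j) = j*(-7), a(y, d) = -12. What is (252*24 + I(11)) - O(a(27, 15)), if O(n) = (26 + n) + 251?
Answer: 5706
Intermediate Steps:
I(j) = -7*j
O(n) = 277 + n
(252*24 + I(11)) - O(a(27, 15)) = (252*24 - 7*11) - (277 - 12) = (6048 - 77) - 1*265 = 5971 - 265 = 5706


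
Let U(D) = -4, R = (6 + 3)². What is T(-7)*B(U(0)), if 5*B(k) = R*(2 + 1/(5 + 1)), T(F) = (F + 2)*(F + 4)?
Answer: 1053/2 ≈ 526.50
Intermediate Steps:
R = 81 (R = 9² = 81)
T(F) = (2 + F)*(4 + F)
B(k) = 351/10 (B(k) = (81*(2 + 1/(5 + 1)))/5 = (81*(2 + 1/6))/5 = (81*(2 + ⅙))/5 = (81*(13/6))/5 = (⅕)*(351/2) = 351/10)
T(-7)*B(U(0)) = (8 + (-7)² + 6*(-7))*(351/10) = (8 + 49 - 42)*(351/10) = 15*(351/10) = 1053/2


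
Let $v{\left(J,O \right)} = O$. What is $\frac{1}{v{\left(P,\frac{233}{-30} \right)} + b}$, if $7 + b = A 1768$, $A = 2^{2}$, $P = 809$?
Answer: $\frac{30}{211717} \approx 0.0001417$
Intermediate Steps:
$A = 4$
$b = 7065$ ($b = -7 + 4 \cdot 1768 = -7 + 7072 = 7065$)
$\frac{1}{v{\left(P,\frac{233}{-30} \right)} + b} = \frac{1}{\frac{233}{-30} + 7065} = \frac{1}{233 \left(- \frac{1}{30}\right) + 7065} = \frac{1}{- \frac{233}{30} + 7065} = \frac{1}{\frac{211717}{30}} = \frac{30}{211717}$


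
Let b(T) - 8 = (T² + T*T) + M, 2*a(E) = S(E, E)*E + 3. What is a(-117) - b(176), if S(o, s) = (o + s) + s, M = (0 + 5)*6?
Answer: -41455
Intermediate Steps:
M = 30 (M = 5*6 = 30)
S(o, s) = o + 2*s
a(E) = 3/2 + 3*E²/2 (a(E) = ((E + 2*E)*E + 3)/2 = ((3*E)*E + 3)/2 = (3*E² + 3)/2 = (3 + 3*E²)/2 = 3/2 + 3*E²/2)
b(T) = 38 + 2*T² (b(T) = 8 + ((T² + T*T) + 30) = 8 + ((T² + T²) + 30) = 8 + (2*T² + 30) = 8 + (30 + 2*T²) = 38 + 2*T²)
a(-117) - b(176) = (3/2 + (3/2)*(-117)²) - (38 + 2*176²) = (3/2 + (3/2)*13689) - (38 + 2*30976) = (3/2 + 41067/2) - (38 + 61952) = 20535 - 1*61990 = 20535 - 61990 = -41455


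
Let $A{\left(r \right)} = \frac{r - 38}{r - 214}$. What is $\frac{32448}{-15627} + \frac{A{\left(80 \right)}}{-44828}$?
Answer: $- \frac{4640783861}{2235015212} \approx -2.0764$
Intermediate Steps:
$A{\left(r \right)} = \frac{-38 + r}{-214 + r}$
$\frac{32448}{-15627} + \frac{A{\left(80 \right)}}{-44828} = \frac{32448}{-15627} + \frac{\frac{1}{-214 + 80} \left(-38 + 80\right)}{-44828} = 32448 \left(- \frac{1}{15627}\right) + \frac{1}{-134} \cdot 42 \left(- \frac{1}{44828}\right) = - \frac{10816}{5209} + \left(- \frac{1}{134}\right) 42 \left(- \frac{1}{44828}\right) = - \frac{10816}{5209} - - \frac{3}{429068} = - \frac{10816}{5209} + \frac{3}{429068} = - \frac{4640783861}{2235015212}$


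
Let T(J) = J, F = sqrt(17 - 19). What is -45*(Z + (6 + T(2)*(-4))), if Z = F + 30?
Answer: -1260 - 45*I*sqrt(2) ≈ -1260.0 - 63.64*I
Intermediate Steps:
F = I*sqrt(2) (F = sqrt(-2) = I*sqrt(2) ≈ 1.4142*I)
Z = 30 + I*sqrt(2) (Z = I*sqrt(2) + 30 = 30 + I*sqrt(2) ≈ 30.0 + 1.4142*I)
-45*(Z + (6 + T(2)*(-4))) = -45*((30 + I*sqrt(2)) + (6 + 2*(-4))) = -45*((30 + I*sqrt(2)) + (6 - 8)) = -45*((30 + I*sqrt(2)) - 2) = -45*(28 + I*sqrt(2)) = -1260 - 45*I*sqrt(2)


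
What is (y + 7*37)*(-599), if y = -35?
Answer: -134176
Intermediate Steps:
(y + 7*37)*(-599) = (-35 + 7*37)*(-599) = (-35 + 259)*(-599) = 224*(-599) = -134176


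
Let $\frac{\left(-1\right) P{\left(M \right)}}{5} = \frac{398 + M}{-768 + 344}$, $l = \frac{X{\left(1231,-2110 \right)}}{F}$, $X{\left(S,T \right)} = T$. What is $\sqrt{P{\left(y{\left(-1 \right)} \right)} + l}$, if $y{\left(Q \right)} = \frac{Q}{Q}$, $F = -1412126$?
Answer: $\frac{\sqrt{105456551911367390}}{149685356} \approx 2.1695$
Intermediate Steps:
$y{\left(Q \right)} = 1$
$l = \frac{1055}{706063}$ ($l = - \frac{2110}{-1412126} = \left(-2110\right) \left(- \frac{1}{1412126}\right) = \frac{1055}{706063} \approx 0.0014942$)
$P{\left(M \right)} = \frac{995}{212} + \frac{5 M}{424}$ ($P{\left(M \right)} = - 5 \frac{398 + M}{-768 + 344} = - 5 \frac{398 + M}{-424} = - 5 \left(398 + M\right) \left(- \frac{1}{424}\right) = - 5 \left(- \frac{199}{212} - \frac{M}{424}\right) = \frac{995}{212} + \frac{5 M}{424}$)
$\sqrt{P{\left(y{\left(-1 \right)} \right)} + l} = \sqrt{\left(\frac{995}{212} + \frac{5}{424} \cdot 1\right) + \frac{1055}{706063}} = \sqrt{\left(\frac{995}{212} + \frac{5}{424}\right) + \frac{1055}{706063}} = \sqrt{\frac{1995}{424} + \frac{1055}{706063}} = \sqrt{\frac{1409043005}{299370712}} = \frac{\sqrt{105456551911367390}}{149685356}$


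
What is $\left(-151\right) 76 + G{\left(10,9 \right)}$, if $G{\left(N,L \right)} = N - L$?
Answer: $-11475$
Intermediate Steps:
$\left(-151\right) 76 + G{\left(10,9 \right)} = \left(-151\right) 76 + \left(10 - 9\right) = -11476 + \left(10 - 9\right) = -11476 + 1 = -11475$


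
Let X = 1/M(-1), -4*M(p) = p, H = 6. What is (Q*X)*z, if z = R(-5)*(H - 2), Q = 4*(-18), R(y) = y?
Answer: 5760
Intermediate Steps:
M(p) = -p/4
Q = -72
z = -20 (z = -5*(6 - 2) = -5*4 = -20)
X = 4 (X = 1/(-¼*(-1)) = 1/(¼) = 4)
(Q*X)*z = -72*4*(-20) = -288*(-20) = 5760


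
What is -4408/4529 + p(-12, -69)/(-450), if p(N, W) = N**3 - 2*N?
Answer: 955636/339675 ≈ 2.8134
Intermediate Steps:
-4408/4529 + p(-12, -69)/(-450) = -4408/4529 - 12*(-2 + (-12)**2)/(-450) = -4408*1/4529 - 12*(-2 + 144)*(-1/450) = -4408/4529 - 12*142*(-1/450) = -4408/4529 - 1704*(-1/450) = -4408/4529 + 284/75 = 955636/339675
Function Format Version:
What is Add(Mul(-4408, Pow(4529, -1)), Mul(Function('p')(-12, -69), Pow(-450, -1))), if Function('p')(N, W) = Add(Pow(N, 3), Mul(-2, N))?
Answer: Rational(955636, 339675) ≈ 2.8134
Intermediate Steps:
Add(Mul(-4408, Pow(4529, -1)), Mul(Function('p')(-12, -69), Pow(-450, -1))) = Add(Mul(-4408, Pow(4529, -1)), Mul(Mul(-12, Add(-2, Pow(-12, 2))), Pow(-450, -1))) = Add(Mul(-4408, Rational(1, 4529)), Mul(Mul(-12, Add(-2, 144)), Rational(-1, 450))) = Add(Rational(-4408, 4529), Mul(Mul(-12, 142), Rational(-1, 450))) = Add(Rational(-4408, 4529), Mul(-1704, Rational(-1, 450))) = Add(Rational(-4408, 4529), Rational(284, 75)) = Rational(955636, 339675)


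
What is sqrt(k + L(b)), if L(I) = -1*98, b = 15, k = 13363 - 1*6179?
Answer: sqrt(7086) ≈ 84.178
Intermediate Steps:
k = 7184 (k = 13363 - 6179 = 7184)
L(I) = -98
sqrt(k + L(b)) = sqrt(7184 - 98) = sqrt(7086)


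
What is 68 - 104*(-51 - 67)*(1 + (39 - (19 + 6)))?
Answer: 184148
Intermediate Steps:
68 - 104*(-51 - 67)*(1 + (39 - (19 + 6))) = 68 - (-12272)*(1 + (39 - 1*25)) = 68 - (-12272)*(1 + (39 - 25)) = 68 - (-12272)*(1 + 14) = 68 - (-12272)*15 = 68 - 104*(-1770) = 68 + 184080 = 184148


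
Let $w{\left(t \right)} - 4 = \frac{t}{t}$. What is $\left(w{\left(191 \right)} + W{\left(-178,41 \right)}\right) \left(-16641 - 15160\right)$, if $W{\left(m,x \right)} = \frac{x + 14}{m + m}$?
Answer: $- \frac{54856725}{356} \approx -1.5409 \cdot 10^{5}$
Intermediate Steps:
$w{\left(t \right)} = 5$ ($w{\left(t \right)} = 4 + \frac{t}{t} = 4 + 1 = 5$)
$W{\left(m,x \right)} = \frac{14 + x}{2 m}$
$\left(w{\left(191 \right)} + W{\left(-178,41 \right)}\right) \left(-16641 - 15160\right) = \left(5 + \frac{14 + 41}{2 \left(-178\right)}\right) \left(-16641 - 15160\right) = \left(5 + \frac{1}{2} \left(- \frac{1}{178}\right) 55\right) \left(-31801\right) = \left(5 - \frac{55}{356}\right) \left(-31801\right) = \frac{1725}{356} \left(-31801\right) = - \frac{54856725}{356}$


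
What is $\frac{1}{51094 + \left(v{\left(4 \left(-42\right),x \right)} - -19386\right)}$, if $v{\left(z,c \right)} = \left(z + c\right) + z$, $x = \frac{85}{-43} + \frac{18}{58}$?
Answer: $\frac{1247}{87467490} \approx 1.4257 \cdot 10^{-5}$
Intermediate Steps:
$x = - \frac{2078}{1247}$ ($x = 85 \left(- \frac{1}{43}\right) + 18 \cdot \frac{1}{58} = - \frac{85}{43} + \frac{9}{29} = - \frac{2078}{1247} \approx -1.6664$)
$v{\left(z,c \right)} = c + 2 z$ ($v{\left(z,c \right)} = \left(c + z\right) + z = c + 2 z$)
$\frac{1}{51094 + \left(v{\left(4 \left(-42\right),x \right)} - -19386\right)} = \frac{1}{51094 + \left(\left(- \frac{2078}{1247} + 2 \cdot 4 \left(-42\right)\right) - -19386\right)} = \frac{1}{51094 + \left(\left(- \frac{2078}{1247} + 2 \left(-168\right)\right) + 19386\right)} = \frac{1}{51094 + \left(\left(- \frac{2078}{1247} - 336\right) + 19386\right)} = \frac{1}{51094 + \left(- \frac{421070}{1247} + 19386\right)} = \frac{1}{51094 + \frac{23753272}{1247}} = \frac{1}{\frac{87467490}{1247}} = \frac{1247}{87467490}$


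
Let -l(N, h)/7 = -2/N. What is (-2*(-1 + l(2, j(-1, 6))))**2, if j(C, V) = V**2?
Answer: 144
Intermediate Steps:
l(N, h) = 14/N (l(N, h) = -(-14)/N = 14/N)
(-2*(-1 + l(2, j(-1, 6))))**2 = (-2*(-1 + 14/2))**2 = (-2*(-1 + 14*(1/2)))**2 = (-2*(-1 + 7))**2 = (-2*6)**2 = (-12)**2 = 144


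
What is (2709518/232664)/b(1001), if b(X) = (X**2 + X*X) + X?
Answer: 193537/33320858428 ≈ 5.8083e-6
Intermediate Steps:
b(X) = X + 2*X**2 (b(X) = (X**2 + X**2) + X = 2*X**2 + X = X + 2*X**2)
(2709518/232664)/b(1001) = (2709518/232664)/((1001*(1 + 2*1001))) = (2709518*(1/232664))/((1001*(1 + 2002))) = 1354759/(116332*((1001*2003))) = (1354759/116332)/2005003 = (1354759/116332)*(1/2005003) = 193537/33320858428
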